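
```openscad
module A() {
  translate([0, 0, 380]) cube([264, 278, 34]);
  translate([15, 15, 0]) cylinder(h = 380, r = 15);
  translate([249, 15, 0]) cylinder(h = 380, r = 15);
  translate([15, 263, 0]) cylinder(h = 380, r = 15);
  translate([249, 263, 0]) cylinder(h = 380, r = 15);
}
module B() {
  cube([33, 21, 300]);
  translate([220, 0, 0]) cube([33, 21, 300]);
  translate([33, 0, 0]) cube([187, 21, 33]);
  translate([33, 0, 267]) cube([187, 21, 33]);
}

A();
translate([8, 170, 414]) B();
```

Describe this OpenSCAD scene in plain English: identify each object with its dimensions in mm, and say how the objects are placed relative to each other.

A is a four-legged stool. The seat is 264×278 mm, 34 mm thick, top at z = 414 mm. It stands on four round legs, each 30 mm in diameter, from z = 0 to the seat underside, each leg's axis is inset half a diameter from the nearest pair of seat edges (so the leg's bounding box is flush with the corner).

B is a rectangular picture frame lying in the x–z plane (depth along y). The opening is 187 mm wide (x) by 234 mm tall (z), surrounded by a border 33 mm wide on all four sides. The frame is 21 mm deep and is made of two full-height vertical stiles with two horizontal rails fitted between them.

The picture frame is on top of the stool.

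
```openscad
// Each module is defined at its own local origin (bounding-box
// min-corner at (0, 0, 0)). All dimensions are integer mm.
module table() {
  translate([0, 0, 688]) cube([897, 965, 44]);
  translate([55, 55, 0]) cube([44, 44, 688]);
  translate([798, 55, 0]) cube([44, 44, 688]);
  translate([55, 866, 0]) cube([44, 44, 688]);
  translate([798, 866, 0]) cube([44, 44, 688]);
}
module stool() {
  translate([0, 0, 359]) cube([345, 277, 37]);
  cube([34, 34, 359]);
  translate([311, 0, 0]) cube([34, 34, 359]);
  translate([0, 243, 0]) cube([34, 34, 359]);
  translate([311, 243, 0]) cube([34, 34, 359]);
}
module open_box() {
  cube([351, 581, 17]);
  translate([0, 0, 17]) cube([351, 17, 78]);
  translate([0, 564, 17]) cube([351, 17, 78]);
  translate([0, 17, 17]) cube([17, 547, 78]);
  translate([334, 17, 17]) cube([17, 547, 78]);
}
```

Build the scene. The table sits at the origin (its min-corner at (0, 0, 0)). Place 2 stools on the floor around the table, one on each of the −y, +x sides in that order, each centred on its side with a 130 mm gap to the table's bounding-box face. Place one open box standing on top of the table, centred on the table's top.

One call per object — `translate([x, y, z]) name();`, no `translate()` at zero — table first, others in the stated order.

table();
translate([276, -407, 0]) stool();
translate([1027, 344, 0]) stool();
translate([273, 192, 732]) open_box();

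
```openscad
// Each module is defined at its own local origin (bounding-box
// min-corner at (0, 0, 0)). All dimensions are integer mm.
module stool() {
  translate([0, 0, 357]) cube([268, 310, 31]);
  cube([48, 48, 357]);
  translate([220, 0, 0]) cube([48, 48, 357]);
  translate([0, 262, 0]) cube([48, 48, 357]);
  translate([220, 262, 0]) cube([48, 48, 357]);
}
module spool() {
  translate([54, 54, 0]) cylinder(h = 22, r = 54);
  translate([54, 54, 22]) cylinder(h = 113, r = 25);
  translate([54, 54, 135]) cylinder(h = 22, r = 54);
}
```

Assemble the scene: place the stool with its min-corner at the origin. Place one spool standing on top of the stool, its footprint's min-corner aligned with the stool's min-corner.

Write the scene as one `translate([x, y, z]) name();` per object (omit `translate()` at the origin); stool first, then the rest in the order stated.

stool();
translate([0, 0, 388]) spool();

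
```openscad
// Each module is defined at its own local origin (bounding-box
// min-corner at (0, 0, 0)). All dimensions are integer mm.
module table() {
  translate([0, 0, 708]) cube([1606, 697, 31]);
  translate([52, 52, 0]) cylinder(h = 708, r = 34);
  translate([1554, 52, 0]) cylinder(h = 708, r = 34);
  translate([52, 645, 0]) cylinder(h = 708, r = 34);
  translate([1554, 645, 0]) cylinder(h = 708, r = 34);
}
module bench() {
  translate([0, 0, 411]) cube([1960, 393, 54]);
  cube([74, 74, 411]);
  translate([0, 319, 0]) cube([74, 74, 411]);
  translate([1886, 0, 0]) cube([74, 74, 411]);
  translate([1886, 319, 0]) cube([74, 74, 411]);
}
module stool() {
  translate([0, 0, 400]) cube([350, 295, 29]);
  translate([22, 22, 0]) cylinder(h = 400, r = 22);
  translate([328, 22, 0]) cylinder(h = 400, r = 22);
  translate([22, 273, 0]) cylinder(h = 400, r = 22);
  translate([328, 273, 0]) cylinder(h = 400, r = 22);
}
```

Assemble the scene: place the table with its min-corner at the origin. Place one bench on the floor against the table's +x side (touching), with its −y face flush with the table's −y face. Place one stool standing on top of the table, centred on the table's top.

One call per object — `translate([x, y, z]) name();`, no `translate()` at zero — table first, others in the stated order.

table();
translate([1606, 0, 0]) bench();
translate([628, 201, 739]) stool();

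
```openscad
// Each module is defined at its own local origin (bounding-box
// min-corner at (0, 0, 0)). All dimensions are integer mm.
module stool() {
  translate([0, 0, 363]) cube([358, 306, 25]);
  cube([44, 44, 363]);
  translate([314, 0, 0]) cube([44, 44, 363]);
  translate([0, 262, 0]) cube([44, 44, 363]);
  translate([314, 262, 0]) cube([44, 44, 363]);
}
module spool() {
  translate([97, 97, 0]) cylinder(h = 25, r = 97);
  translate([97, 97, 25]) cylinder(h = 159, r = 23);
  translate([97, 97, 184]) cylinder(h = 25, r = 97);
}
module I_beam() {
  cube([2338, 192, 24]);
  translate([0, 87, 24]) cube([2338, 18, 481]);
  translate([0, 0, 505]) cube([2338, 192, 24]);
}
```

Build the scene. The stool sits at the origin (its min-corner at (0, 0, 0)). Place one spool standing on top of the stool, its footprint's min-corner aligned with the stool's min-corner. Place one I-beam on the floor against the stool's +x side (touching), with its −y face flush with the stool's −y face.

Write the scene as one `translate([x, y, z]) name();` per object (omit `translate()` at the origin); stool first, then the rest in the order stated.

stool();
translate([0, 0, 388]) spool();
translate([358, 0, 0]) I_beam();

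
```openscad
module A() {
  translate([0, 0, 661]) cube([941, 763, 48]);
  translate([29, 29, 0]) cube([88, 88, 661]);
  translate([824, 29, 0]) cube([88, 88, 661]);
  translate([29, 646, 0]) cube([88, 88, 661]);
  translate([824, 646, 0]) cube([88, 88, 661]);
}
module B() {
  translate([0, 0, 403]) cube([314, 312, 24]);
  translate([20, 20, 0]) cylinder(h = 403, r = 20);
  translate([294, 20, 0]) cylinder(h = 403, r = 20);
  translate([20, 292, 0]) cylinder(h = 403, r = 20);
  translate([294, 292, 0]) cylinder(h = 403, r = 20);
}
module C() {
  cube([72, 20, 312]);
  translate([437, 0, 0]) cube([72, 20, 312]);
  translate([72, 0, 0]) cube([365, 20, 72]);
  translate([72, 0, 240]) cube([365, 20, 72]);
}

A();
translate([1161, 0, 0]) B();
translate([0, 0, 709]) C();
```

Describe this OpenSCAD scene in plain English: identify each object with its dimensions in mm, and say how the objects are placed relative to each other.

A is a table: top 941 mm (x) × 763 mm (y), 48 mm thick, upper face at z = 709 mm, on four 88×88 mm square legs, each inset 29 mm from the nearest pair of top edges, running from z = 0 to the bottom of the top.

B is a simple wooden stool: a rectangular seat 314 mm (x) by 312 mm (y), 24 mm thick, top face at z = 427 mm, on four round legs, each 40 mm in diameter. The legs rest on z = 0, each leg's axis is inset half a diameter from the nearest pair of seat edges (so the leg's bounding box is flush with the corner).

C is a picture frame with a 365×168 mm rectangular opening (x by z) and a uniform 72 mm border on every side. Frame depth is 20 mm along y. It is built from two vertical stiles running the full outside height and two horizontal rails spanning the gap between the stiles.

The stool is on the floor beside the table on its +x side. The picture frame is on top of the table.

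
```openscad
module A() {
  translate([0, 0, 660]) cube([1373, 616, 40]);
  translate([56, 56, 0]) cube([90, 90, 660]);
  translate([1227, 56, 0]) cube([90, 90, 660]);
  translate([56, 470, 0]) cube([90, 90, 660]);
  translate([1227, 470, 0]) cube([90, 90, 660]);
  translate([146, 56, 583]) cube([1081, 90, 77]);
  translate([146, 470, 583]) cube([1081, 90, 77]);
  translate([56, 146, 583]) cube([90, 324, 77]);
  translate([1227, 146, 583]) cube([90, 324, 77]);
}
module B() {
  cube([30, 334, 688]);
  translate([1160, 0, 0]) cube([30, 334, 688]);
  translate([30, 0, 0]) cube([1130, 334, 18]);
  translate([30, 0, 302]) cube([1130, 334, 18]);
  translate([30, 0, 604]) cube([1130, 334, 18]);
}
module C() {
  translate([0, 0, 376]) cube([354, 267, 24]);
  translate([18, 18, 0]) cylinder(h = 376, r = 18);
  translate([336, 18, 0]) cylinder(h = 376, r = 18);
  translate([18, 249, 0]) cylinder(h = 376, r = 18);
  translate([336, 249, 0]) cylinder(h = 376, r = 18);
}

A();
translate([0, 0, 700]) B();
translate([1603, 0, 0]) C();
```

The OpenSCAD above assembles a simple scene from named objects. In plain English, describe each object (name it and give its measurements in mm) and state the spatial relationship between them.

A is a table with a 1373×616 mm rectangular top, 40 mm thick, top surface at z = 700 mm, supported by four 90×90 mm square legs, each inset 56 mm from the nearest pair of top edges, running from the floor. Four apron rails, 90 mm thick and 77 mm tall, run between adjacent legs with their top edges flush with the underside of the top and their outer faces flush with the legs' outer faces.

B is a bookshelf 1190 mm wide overall, 334 mm deep and 688 mm tall. The two sides are 30 mm thick vertical panels. 3 horizontal shelves of 18 mm thickness span between the inner faces of the sides; the lowest shelf sits on the floor and shelves are stacked with a clear vertical gap of 284 mm between each pair.

C is a four-legged stool. The seat is 354×267 mm, 24 mm thick, top at z = 400 mm. It stands on four round legs, each 36 mm in diameter, from z = 0 to the seat underside, each leg's axis is inset half a diameter from the nearest pair of seat edges (so the leg's bounding box is flush with the corner).

The bookshelf is on top of the table. The stool is on the floor beside the table on its +x side.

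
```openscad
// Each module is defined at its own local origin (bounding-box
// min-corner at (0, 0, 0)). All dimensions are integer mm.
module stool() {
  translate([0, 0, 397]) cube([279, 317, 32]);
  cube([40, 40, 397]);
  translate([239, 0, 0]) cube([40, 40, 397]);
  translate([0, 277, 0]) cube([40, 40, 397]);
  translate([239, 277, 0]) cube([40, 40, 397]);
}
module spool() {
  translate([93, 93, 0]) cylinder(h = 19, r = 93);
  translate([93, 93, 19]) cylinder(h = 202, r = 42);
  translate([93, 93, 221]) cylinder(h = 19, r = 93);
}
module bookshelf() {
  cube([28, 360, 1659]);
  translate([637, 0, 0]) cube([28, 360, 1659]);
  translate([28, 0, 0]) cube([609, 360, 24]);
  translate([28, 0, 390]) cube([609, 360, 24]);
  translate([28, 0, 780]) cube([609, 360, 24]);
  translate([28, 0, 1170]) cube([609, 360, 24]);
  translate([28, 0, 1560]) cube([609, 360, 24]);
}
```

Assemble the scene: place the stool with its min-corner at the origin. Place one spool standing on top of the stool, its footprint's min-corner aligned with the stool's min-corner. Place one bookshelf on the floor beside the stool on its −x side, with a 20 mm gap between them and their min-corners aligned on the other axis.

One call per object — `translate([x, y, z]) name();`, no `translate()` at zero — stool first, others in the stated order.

stool();
translate([0, 0, 429]) spool();
translate([-685, 0, 0]) bookshelf();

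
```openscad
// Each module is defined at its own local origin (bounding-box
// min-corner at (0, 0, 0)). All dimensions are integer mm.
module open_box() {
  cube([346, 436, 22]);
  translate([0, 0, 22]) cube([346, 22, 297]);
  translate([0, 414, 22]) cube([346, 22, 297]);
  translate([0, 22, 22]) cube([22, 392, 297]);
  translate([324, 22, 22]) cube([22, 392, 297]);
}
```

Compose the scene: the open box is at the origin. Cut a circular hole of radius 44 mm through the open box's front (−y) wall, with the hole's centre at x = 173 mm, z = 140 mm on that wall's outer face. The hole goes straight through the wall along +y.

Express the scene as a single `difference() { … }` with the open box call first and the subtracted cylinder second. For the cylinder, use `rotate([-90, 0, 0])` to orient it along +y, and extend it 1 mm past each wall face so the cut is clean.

difference() {
  open_box();
  translate([173, -1, 140]) rotate([-90, 0, 0]) cylinder(h = 24, r = 44);
}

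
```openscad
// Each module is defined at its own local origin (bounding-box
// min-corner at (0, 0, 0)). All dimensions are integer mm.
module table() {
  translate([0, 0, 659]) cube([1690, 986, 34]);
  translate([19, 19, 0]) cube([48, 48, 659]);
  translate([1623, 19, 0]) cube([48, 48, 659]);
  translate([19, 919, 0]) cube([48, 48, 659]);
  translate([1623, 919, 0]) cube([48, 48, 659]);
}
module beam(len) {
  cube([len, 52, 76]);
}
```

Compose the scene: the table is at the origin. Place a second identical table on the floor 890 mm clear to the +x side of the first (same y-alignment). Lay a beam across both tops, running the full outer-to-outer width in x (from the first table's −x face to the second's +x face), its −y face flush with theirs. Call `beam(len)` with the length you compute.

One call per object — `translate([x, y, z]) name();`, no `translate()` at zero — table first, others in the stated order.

table();
translate([2580, 0, 0]) table();
translate([0, 0, 693]) beam(4270);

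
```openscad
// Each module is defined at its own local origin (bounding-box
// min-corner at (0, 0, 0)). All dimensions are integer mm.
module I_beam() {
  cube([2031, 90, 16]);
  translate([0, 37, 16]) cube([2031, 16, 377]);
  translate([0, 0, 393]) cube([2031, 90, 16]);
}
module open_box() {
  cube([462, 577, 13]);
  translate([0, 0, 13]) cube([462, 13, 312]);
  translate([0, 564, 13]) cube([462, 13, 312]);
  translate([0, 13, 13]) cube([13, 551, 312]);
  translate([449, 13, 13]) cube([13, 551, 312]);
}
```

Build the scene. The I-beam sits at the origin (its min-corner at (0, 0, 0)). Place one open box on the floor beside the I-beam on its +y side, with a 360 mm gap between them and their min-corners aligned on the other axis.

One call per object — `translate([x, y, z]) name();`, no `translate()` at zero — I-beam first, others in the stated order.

I_beam();
translate([0, 450, 0]) open_box();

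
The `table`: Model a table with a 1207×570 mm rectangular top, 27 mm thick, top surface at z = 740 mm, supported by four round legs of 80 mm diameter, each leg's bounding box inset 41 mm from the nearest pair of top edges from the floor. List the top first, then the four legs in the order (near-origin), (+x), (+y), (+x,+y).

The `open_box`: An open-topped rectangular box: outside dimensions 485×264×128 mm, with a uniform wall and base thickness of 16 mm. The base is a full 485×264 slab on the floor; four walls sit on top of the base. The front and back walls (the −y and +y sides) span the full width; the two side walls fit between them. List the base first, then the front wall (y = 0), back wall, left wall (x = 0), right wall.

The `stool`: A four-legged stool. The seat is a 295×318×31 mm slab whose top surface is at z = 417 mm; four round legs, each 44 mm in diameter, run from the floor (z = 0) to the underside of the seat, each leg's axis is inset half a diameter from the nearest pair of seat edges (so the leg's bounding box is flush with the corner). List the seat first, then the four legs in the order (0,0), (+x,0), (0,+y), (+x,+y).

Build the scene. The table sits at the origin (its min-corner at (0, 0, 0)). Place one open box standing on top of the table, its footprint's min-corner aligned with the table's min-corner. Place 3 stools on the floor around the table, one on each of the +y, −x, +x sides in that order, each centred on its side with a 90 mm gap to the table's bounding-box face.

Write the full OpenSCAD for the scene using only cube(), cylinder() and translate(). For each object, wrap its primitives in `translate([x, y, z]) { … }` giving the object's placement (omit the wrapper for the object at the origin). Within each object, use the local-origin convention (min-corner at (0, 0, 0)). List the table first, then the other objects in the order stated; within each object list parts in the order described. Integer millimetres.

translate([0, 0, 713]) cube([1207, 570, 27]);
translate([81, 81, 0]) cylinder(h = 713, r = 40);
translate([1126, 81, 0]) cylinder(h = 713, r = 40);
translate([81, 489, 0]) cylinder(h = 713, r = 40);
translate([1126, 489, 0]) cylinder(h = 713, r = 40);
translate([0, 0, 740]) {
  cube([485, 264, 16]);
  translate([0, 0, 16]) cube([485, 16, 112]);
  translate([0, 248, 16]) cube([485, 16, 112]);
  translate([0, 16, 16]) cube([16, 232, 112]);
  translate([469, 16, 16]) cube([16, 232, 112]);
}
translate([456, 660, 0]) {
  translate([0, 0, 386]) cube([295, 318, 31]);
  translate([22, 22, 0]) cylinder(h = 386, r = 22);
  translate([273, 22, 0]) cylinder(h = 386, r = 22);
  translate([22, 296, 0]) cylinder(h = 386, r = 22);
  translate([273, 296, 0]) cylinder(h = 386, r = 22);
}
translate([-385, 126, 0]) {
  translate([0, 0, 386]) cube([295, 318, 31]);
  translate([22, 22, 0]) cylinder(h = 386, r = 22);
  translate([273, 22, 0]) cylinder(h = 386, r = 22);
  translate([22, 296, 0]) cylinder(h = 386, r = 22);
  translate([273, 296, 0]) cylinder(h = 386, r = 22);
}
translate([1297, 126, 0]) {
  translate([0, 0, 386]) cube([295, 318, 31]);
  translate([22, 22, 0]) cylinder(h = 386, r = 22);
  translate([273, 22, 0]) cylinder(h = 386, r = 22);
  translate([22, 296, 0]) cylinder(h = 386, r = 22);
  translate([273, 296, 0]) cylinder(h = 386, r = 22);
}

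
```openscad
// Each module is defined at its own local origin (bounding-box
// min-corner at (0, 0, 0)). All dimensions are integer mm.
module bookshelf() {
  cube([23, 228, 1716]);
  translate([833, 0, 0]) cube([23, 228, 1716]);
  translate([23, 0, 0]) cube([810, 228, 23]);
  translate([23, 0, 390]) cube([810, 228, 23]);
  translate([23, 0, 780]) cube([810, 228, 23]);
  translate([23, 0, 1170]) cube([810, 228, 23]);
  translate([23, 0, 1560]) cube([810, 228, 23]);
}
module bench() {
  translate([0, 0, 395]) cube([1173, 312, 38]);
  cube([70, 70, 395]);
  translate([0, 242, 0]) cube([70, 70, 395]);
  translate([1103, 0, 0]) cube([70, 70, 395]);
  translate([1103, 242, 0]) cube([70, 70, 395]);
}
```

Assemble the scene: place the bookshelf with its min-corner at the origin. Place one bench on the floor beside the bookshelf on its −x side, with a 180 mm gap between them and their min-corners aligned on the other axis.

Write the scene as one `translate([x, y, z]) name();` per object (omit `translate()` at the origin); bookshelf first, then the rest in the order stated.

bookshelf();
translate([-1353, 0, 0]) bench();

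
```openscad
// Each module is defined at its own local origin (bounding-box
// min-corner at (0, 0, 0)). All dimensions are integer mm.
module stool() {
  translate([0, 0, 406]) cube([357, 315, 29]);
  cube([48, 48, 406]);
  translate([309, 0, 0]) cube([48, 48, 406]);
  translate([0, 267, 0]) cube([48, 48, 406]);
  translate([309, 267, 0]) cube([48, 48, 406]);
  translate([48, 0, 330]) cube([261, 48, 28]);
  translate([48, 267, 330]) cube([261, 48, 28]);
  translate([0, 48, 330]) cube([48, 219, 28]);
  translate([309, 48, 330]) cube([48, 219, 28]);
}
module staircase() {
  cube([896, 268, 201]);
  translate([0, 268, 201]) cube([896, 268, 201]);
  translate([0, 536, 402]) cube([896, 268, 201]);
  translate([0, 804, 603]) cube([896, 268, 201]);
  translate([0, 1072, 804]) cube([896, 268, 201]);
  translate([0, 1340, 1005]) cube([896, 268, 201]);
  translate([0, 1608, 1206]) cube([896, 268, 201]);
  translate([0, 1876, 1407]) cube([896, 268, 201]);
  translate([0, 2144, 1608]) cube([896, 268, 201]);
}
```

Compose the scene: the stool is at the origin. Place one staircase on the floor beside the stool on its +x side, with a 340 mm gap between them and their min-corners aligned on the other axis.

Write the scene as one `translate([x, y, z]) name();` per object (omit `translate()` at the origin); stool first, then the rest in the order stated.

stool();
translate([697, 0, 0]) staircase();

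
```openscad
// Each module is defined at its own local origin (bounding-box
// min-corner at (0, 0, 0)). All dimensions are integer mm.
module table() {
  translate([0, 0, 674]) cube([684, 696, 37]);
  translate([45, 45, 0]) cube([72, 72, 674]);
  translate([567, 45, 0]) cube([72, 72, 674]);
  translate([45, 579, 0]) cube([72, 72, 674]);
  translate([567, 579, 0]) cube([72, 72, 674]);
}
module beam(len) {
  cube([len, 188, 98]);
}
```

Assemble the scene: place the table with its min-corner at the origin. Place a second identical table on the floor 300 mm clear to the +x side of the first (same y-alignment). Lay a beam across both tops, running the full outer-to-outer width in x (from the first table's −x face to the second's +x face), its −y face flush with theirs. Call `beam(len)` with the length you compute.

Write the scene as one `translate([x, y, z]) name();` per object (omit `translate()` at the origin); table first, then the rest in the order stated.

table();
translate([984, 0, 0]) table();
translate([0, 0, 711]) beam(1668);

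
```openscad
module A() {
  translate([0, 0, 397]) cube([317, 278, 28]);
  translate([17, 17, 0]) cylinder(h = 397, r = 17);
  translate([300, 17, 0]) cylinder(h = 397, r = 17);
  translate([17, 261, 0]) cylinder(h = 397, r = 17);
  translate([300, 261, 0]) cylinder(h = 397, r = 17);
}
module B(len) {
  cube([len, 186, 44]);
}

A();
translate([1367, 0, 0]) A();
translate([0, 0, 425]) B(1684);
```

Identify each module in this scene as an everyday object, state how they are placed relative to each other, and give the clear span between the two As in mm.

A is a stool. B is a beam. A beam spans the tops of two stools. The clear span between the two stools is 1050 mm.

Second stool starts at x = 1367; first ends at x = 317; clear span = 1367 − 317 = 1050 mm.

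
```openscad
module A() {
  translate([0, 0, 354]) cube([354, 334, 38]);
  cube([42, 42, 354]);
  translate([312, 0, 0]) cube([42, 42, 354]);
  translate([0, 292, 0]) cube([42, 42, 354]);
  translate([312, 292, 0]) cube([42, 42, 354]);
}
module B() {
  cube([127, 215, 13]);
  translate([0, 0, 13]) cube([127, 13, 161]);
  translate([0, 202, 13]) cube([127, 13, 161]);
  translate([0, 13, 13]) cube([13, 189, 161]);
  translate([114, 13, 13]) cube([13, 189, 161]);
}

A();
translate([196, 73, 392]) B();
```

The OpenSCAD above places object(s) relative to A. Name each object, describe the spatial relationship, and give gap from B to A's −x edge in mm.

The open box's min-x is at 196; the stool's min-x is 0; gap = 196 mm.

A is a stool. B is an open box. The open box is on top of the stool. The gap from the open box to the stool's −x edge is 196 mm.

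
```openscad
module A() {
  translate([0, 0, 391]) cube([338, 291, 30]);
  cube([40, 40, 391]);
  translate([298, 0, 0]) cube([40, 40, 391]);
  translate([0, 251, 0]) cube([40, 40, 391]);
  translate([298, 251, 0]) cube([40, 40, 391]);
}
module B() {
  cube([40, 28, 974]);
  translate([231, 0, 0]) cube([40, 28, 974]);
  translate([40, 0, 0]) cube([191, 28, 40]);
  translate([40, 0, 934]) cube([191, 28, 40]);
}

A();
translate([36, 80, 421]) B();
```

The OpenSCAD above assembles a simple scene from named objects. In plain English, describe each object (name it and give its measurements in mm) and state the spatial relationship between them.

A is a four-legged stool. The seat is 338×291 mm, 30 mm thick, top at z = 421 mm. It stands on four square legs, each 40×40 mm in cross-section, from z = 0 to the seat underside, each flush with a corner of the seat.

B is a picture frame with a 191×894 mm rectangular opening (x by z) and a uniform 40 mm border on every side. Frame depth is 28 mm along y. It is built from two vertical stiles running the full outside height and two horizontal rails spanning the gap between the stiles.

The picture frame is on top of the stool.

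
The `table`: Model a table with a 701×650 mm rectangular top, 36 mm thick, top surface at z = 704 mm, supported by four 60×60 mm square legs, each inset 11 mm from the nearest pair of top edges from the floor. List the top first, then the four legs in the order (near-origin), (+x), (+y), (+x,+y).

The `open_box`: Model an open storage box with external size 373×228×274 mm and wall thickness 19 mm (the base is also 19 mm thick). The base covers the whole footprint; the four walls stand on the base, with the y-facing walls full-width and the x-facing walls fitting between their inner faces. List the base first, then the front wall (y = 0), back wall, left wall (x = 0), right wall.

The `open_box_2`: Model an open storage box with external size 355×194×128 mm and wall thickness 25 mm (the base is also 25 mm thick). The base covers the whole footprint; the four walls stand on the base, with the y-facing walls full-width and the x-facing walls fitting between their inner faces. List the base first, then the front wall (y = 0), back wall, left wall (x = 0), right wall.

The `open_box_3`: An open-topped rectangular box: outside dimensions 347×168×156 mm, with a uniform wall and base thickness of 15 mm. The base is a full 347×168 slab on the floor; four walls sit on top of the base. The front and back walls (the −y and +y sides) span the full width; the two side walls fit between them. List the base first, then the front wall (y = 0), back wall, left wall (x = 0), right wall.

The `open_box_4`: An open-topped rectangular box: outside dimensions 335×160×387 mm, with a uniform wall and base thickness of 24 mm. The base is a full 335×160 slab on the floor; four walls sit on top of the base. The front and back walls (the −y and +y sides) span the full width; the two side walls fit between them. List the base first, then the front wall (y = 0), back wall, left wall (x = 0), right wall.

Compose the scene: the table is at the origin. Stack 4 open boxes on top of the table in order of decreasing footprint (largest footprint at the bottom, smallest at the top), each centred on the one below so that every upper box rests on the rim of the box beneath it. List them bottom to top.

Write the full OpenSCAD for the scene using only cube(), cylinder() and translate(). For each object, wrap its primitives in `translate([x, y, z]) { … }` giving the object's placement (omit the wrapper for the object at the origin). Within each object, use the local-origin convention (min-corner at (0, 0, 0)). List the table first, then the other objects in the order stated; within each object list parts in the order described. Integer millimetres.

translate([0, 0, 668]) cube([701, 650, 36]);
translate([11, 11, 0]) cube([60, 60, 668]);
translate([630, 11, 0]) cube([60, 60, 668]);
translate([11, 579, 0]) cube([60, 60, 668]);
translate([630, 579, 0]) cube([60, 60, 668]);
translate([164, 211, 704]) {
  cube([373, 228, 19]);
  translate([0, 0, 19]) cube([373, 19, 255]);
  translate([0, 209, 19]) cube([373, 19, 255]);
  translate([0, 19, 19]) cube([19, 190, 255]);
  translate([354, 19, 19]) cube([19, 190, 255]);
}
translate([173, 228, 978]) {
  cube([355, 194, 25]);
  translate([0, 0, 25]) cube([355, 25, 103]);
  translate([0, 169, 25]) cube([355, 25, 103]);
  translate([0, 25, 25]) cube([25, 144, 103]);
  translate([330, 25, 25]) cube([25, 144, 103]);
}
translate([177, 241, 1106]) {
  cube([347, 168, 15]);
  translate([0, 0, 15]) cube([347, 15, 141]);
  translate([0, 153, 15]) cube([347, 15, 141]);
  translate([0, 15, 15]) cube([15, 138, 141]);
  translate([332, 15, 15]) cube([15, 138, 141]);
}
translate([183, 245, 1262]) {
  cube([335, 160, 24]);
  translate([0, 0, 24]) cube([335, 24, 363]);
  translate([0, 136, 24]) cube([335, 24, 363]);
  translate([0, 24, 24]) cube([24, 112, 363]);
  translate([311, 24, 24]) cube([24, 112, 363]);
}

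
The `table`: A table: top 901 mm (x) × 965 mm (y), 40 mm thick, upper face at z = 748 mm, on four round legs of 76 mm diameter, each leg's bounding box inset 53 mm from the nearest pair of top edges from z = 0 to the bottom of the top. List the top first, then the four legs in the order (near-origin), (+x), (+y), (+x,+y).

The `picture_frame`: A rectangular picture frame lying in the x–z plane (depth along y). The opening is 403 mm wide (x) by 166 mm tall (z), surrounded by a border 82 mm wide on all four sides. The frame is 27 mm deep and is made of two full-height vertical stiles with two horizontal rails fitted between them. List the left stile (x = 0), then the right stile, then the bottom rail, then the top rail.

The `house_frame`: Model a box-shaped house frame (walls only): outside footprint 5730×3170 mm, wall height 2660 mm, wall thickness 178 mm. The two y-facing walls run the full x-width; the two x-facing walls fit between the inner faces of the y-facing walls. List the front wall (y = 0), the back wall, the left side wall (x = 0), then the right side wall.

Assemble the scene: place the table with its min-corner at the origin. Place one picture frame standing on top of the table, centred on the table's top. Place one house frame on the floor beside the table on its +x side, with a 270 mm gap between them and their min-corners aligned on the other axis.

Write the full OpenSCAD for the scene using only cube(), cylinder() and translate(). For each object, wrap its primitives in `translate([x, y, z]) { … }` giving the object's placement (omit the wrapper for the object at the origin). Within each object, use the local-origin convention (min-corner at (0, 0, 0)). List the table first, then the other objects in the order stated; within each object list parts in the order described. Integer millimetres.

translate([0, 0, 708]) cube([901, 965, 40]);
translate([91, 91, 0]) cylinder(h = 708, r = 38);
translate([810, 91, 0]) cylinder(h = 708, r = 38);
translate([91, 874, 0]) cylinder(h = 708, r = 38);
translate([810, 874, 0]) cylinder(h = 708, r = 38);
translate([167, 469, 748]) {
  cube([82, 27, 330]);
  translate([485, 0, 0]) cube([82, 27, 330]);
  translate([82, 0, 0]) cube([403, 27, 82]);
  translate([82, 0, 248]) cube([403, 27, 82]);
}
translate([1171, 0, 0]) {
  cube([5730, 178, 2660]);
  translate([0, 2992, 0]) cube([5730, 178, 2660]);
  translate([0, 178, 0]) cube([178, 2814, 2660]);
  translate([5552, 178, 0]) cube([178, 2814, 2660]);
}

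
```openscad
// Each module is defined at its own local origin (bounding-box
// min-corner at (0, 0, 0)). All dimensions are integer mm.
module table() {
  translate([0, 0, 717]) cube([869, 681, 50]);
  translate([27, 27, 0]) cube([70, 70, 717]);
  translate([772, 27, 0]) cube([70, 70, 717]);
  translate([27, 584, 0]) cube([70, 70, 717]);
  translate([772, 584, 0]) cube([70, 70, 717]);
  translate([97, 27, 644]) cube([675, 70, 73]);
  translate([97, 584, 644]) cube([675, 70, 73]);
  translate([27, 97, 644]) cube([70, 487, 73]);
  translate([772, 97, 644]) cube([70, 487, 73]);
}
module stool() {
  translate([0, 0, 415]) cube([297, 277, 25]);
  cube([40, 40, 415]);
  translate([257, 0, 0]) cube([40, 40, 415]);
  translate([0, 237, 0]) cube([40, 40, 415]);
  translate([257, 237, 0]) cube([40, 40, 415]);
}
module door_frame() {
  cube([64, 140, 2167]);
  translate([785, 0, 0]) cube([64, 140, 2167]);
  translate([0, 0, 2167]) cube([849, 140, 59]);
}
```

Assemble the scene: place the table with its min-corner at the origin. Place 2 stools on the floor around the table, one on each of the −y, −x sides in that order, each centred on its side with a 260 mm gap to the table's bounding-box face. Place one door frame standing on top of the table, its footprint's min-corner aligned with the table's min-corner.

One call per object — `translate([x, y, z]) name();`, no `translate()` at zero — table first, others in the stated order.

table();
translate([286, -537, 0]) stool();
translate([-557, 202, 0]) stool();
translate([0, 0, 767]) door_frame();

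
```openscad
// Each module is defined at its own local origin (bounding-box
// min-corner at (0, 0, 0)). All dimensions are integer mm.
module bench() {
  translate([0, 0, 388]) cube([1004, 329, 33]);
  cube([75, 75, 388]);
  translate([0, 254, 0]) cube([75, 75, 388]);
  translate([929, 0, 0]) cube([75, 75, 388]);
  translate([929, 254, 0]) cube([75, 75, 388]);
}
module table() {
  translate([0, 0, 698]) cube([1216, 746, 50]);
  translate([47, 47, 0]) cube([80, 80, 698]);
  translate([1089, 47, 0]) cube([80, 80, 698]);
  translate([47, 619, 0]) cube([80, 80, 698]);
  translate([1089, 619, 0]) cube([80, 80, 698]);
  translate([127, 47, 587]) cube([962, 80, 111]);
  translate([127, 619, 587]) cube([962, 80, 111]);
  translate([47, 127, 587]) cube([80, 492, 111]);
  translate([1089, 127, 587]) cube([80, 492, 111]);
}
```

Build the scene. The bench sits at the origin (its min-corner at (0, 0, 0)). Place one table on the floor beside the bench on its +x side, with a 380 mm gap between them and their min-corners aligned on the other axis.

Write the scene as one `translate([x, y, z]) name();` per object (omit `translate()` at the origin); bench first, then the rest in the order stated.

bench();
translate([1384, 0, 0]) table();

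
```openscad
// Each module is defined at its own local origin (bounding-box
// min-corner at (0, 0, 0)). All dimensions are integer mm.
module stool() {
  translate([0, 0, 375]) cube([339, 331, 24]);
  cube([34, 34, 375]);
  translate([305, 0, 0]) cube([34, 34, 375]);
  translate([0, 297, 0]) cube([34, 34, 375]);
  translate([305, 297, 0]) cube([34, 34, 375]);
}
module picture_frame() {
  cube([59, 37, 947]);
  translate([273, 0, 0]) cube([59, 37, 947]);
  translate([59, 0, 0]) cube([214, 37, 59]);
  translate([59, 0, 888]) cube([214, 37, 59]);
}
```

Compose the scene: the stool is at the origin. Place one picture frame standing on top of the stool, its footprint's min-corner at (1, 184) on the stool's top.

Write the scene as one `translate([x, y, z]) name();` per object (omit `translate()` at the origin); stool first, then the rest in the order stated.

stool();
translate([1, 184, 399]) picture_frame();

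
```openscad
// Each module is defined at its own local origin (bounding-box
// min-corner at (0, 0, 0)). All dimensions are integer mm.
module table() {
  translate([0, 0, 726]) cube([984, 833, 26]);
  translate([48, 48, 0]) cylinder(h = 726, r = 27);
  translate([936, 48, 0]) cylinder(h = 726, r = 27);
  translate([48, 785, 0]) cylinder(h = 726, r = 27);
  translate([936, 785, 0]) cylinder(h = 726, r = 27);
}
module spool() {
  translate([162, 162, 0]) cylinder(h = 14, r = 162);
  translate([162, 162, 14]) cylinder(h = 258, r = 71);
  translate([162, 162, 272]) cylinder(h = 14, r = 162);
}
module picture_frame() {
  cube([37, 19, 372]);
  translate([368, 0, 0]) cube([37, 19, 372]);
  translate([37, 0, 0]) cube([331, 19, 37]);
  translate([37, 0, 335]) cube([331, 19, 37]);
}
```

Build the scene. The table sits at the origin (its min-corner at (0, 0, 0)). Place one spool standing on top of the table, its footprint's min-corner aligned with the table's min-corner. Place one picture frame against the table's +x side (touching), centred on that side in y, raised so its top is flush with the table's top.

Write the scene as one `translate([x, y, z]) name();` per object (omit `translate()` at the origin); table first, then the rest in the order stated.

table();
translate([0, 0, 752]) spool();
translate([984, 407, 380]) picture_frame();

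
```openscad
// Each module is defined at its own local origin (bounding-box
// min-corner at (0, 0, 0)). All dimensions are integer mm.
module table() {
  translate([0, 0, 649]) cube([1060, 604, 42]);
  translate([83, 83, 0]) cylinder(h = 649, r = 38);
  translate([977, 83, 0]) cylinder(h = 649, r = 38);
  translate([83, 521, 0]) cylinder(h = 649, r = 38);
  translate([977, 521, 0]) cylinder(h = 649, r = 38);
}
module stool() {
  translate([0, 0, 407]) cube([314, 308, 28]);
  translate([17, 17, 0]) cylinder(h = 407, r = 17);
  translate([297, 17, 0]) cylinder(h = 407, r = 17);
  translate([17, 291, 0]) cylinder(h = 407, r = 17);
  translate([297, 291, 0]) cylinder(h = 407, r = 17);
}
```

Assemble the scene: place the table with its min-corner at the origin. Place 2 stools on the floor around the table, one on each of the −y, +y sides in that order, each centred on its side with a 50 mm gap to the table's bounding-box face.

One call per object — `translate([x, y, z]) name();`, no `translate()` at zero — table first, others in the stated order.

table();
translate([373, -358, 0]) stool();
translate([373, 654, 0]) stool();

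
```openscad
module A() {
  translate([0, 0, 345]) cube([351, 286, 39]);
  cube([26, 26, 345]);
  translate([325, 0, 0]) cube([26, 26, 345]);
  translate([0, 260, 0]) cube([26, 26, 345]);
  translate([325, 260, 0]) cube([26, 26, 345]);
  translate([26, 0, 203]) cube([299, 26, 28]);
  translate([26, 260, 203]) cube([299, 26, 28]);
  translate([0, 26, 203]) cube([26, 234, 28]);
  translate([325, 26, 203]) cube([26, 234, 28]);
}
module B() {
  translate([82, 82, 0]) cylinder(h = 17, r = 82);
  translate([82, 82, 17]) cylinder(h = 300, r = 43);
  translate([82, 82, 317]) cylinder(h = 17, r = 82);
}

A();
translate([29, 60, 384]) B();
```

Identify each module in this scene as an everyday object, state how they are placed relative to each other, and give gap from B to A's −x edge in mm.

The spool's min-x is at 29; the stool's min-x is 0; gap = 29 mm.

A is a stool. B is a spool. The spool is on top of the stool. The gap from the spool to the stool's −x edge is 29 mm.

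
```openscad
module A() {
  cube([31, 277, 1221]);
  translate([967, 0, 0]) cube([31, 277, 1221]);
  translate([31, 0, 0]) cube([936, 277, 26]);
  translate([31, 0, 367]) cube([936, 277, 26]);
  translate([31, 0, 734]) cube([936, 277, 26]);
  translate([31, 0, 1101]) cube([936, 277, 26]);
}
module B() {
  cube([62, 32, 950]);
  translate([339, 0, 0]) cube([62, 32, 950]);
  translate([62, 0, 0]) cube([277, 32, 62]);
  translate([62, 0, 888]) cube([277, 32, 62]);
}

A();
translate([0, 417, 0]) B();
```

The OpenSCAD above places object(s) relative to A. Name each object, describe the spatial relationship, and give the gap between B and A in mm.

A is a bookshelf. B is a picture frame. The picture frame is on the floor beside the bookshelf on its +y side. The gap between the picture frame and the bookshelf is 140 mm.

The picture frame's nearest face is 140 mm from the bookshelf's +y face.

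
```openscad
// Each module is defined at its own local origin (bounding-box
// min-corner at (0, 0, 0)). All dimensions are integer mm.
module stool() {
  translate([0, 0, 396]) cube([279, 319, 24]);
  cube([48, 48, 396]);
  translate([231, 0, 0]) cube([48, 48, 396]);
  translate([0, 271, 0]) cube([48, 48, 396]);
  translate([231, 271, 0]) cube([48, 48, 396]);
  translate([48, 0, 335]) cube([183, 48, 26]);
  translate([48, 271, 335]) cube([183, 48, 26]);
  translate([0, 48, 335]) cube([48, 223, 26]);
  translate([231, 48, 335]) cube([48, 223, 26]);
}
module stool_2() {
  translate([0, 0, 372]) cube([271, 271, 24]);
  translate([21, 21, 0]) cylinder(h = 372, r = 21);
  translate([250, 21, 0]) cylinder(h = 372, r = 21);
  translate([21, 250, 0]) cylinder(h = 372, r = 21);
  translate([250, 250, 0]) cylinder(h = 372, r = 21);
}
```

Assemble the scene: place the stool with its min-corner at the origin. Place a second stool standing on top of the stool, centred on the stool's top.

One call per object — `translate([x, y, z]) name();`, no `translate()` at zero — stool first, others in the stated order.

stool();
translate([4, 24, 420]) stool_2();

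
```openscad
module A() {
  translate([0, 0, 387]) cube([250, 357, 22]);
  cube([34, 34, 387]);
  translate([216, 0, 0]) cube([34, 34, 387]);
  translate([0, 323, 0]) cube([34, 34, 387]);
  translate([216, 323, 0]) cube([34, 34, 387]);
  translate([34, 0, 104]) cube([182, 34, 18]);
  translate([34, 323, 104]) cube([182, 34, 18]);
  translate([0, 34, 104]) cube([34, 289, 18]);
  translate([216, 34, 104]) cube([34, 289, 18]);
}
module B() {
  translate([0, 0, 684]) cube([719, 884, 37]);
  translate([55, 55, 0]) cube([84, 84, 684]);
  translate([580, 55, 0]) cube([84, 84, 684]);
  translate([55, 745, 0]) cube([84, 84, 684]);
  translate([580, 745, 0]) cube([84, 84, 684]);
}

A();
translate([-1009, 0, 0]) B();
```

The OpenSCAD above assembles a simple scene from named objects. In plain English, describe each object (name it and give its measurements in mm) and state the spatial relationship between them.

A is a four-legged stool. The seat is a 250×357×22 mm slab whose top surface is at z = 409 mm; four square legs, each 34×34 mm in cross-section, run from the floor (z = 0) to the underside of the seat, each flush with a corner of the seat. Four stretchers, 34 mm wide and 18 mm tall, connect adjacent legs with their undersides at z = 104 mm, each running between the inner faces of the legs it joins and aligned with the legs' outer faces on the other axis.

B is a table with a 719×884 mm rectangular top, 37 mm thick, top surface at z = 721 mm, supported by four 84×84 mm square legs, each inset 55 mm from the nearest pair of top edges, running from the floor.

The table is on the floor beside the stool on its −x side.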